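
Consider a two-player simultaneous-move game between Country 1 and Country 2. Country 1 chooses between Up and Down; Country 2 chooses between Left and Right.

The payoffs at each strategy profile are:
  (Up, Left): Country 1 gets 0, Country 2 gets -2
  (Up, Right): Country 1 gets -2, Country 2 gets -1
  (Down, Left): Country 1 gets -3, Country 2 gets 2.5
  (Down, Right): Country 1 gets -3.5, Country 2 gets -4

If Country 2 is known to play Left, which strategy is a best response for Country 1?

Up

Against Left, Country 1 earns 0 from Up and -3 from Down.
So Up is the best response.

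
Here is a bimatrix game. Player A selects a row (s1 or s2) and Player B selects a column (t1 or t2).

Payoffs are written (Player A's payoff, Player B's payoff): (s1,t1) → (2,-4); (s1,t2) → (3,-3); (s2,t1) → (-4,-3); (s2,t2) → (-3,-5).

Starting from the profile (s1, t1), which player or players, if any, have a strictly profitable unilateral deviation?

Player B

Player A at (s1, t1) earns 2; deviating to s2 yields -4 — not better.
Player B earns -4; deviating to t2 yields -3 — a strict improvement.
Only Player B has a strictly profitable deviation.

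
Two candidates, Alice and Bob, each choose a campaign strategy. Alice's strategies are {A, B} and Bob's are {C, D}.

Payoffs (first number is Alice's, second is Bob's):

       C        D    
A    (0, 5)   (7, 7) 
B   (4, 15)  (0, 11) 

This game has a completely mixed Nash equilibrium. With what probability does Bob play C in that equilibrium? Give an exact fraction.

Let y be the probability that Bob plays C. In a completely mixed equilibrium, Alice must be indifferent between A and B.
Alice's expected payoff from A is 7(1−y); from B it is 4y.
Setting these equal: −7y + 7 = 4y, so y = 7/11.

7/11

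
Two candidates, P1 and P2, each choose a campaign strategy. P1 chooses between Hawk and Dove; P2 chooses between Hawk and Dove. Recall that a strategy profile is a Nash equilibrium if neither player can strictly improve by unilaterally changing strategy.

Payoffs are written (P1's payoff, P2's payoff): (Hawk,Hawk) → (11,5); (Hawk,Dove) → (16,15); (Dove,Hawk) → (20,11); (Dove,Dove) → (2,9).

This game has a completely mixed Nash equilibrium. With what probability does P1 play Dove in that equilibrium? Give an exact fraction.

Let p be the probability that P1 plays Hawk. In a completely mixed equilibrium, P2 must be indifferent between Hawk and Dove.
P2's expected payoff from Hawk is 5p + 11(1−p); from Dove it is 15p + 9(1−p).
Setting these equal: −6p + 11 = 6p + 9, so p = 1/6.
Therefore P1 plays Dove with probability 1 − 1/6 = 5/6.

5/6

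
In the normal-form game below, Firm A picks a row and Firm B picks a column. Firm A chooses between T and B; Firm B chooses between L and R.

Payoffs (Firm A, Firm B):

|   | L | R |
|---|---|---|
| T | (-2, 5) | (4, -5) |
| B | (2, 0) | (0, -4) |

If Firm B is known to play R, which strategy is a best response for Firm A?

Against R, Firm A earns 4 from T and 0 from B.
So T is the best response.

T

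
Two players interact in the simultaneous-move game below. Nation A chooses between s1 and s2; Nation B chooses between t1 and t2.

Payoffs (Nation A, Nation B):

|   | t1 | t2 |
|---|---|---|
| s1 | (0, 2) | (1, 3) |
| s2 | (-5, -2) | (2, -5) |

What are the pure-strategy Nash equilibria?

none

(s1, t1): Nation B prefers t2 (3 > 2) — not an equilibrium.
(s1, t2): Nation A prefers s2 (2 > 1) — not an equilibrium.
(s2, t1): Nation A prefers s1 (0 > -5) — not an equilibrium.
(s2, t2): Nation B prefers t1 (-2 > -5) — not an equilibrium.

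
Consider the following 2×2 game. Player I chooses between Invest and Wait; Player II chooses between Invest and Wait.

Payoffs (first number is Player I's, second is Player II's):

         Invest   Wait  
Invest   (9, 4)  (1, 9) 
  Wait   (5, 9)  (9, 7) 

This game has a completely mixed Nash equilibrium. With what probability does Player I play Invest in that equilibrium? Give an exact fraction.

Let r be the probability that Player I plays Invest. In a completely mixed equilibrium, Player II must be indifferent between Invest and Wait.
Player II's expected payoff from Invest is 4r + 9(1−r); from Wait it is 9r + 7(1−r).
Setting these equal: −5r + 9 = 2r + 7, so r = 2/7.

2/7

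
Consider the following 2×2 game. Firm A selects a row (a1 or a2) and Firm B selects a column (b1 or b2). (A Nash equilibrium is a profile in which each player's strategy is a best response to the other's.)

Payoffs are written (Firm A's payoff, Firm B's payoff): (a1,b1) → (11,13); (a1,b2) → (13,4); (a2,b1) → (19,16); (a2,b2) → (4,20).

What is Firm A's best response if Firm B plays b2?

a1

Against b2, Firm A earns 13 from a1 and 4 from a2.
So a1 is the best response.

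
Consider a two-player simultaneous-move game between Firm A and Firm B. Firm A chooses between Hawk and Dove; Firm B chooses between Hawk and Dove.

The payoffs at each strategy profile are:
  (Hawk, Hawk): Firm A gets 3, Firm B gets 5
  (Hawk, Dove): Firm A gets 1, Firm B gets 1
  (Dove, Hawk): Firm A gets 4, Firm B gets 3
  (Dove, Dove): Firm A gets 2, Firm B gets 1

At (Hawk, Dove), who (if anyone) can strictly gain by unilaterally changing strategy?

Firm A at (Hawk, Dove) earns 1; deviating to Dove yields 2 — a strict improvement.
Firm B earns 1; deviating to Hawk yields 5 — a strict improvement.
Both Firm A and Firm B have strictly profitable deviations.

Both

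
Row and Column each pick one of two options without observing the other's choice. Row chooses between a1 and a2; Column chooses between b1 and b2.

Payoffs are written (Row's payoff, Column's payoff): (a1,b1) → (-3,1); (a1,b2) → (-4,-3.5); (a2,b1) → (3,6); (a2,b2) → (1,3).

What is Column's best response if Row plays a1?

b1

Against a1, Column earns 1 from b1 and -3.5 from b2.
So b1 is the best response.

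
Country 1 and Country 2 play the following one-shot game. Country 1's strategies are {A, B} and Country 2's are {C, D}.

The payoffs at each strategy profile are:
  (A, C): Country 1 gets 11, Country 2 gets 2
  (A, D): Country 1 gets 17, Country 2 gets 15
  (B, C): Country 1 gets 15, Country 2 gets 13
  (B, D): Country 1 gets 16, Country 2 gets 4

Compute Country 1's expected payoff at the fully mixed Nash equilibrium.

79/5

First find y, the probability Country 2 plays C, from Country 1's indifference between A and B: 11y + 17(1−y) = 15y + 16(1−y), giving y = 1/5.
Since Country 1 is indifferent in equilibrium, Country 1's expected payoff equals the payoff from either row against (1/5, 4/5). Using A: 11(1/5) + 17(4/5) = 79/5.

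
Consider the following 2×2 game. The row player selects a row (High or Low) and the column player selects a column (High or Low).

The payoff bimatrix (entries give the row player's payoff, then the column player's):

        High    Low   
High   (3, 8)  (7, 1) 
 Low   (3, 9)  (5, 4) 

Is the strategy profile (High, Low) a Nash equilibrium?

At (High, Low), the row player earns 7; switching to Low would give 5, so the row player has no profitable deviation.
The column player earns 1; switching to High would give 8, so the column player would deviate.
Since at least one player can profitably deviate, this is not a Nash equilibrium.

No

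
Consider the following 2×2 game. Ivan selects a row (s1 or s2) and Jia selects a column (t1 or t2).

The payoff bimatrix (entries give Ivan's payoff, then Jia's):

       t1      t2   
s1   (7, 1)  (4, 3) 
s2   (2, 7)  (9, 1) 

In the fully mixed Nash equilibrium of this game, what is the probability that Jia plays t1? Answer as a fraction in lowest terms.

1/2

Let y be the probability that Jia plays t1. In a completely mixed equilibrium, Ivan must be indifferent between s1 and s2.
Ivan's expected payoff from s1 is 7y + 4(1−y); from s2 it is 2y + 9(1−y).
Setting these equal: 3y + 4 = −7y + 9, so y = 1/2.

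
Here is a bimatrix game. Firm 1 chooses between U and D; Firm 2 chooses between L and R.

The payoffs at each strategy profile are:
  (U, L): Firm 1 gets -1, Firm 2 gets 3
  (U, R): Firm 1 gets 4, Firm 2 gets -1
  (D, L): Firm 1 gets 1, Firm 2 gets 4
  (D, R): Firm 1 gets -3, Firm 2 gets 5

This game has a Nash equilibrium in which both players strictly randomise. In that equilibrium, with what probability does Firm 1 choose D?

4/5

Let x be the probability that Firm 1 plays U. In a completely mixed equilibrium, Firm 2 must be indifferent between L and R.
Firm 2's expected payoff from L is 3x + 4(1−x); from R it is −x + 5(1−x).
Setting these equal: −x + 4 = −6x + 5, so x = 1/5.
Therefore Firm 1 plays D with probability 1 − 1/5 = 4/5.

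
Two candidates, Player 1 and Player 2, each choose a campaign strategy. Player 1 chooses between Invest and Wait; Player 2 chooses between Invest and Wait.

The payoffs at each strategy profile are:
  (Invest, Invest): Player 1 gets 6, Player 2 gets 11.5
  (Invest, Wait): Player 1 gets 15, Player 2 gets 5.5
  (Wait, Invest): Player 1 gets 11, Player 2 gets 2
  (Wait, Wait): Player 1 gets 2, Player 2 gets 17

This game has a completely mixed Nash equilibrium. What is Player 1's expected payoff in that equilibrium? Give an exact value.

First find y, the probability Player 2 plays Invest, from Player 1's indifference between Invest and Wait: 6y + 15(1−y) = 11y + 2(1−y), giving y = 13/18.
Since Player 1 is indifferent in equilibrium, Player 1's expected payoff equals the payoff from either row against (13/18, 5/18). Using Invest: 6(13/18) + 15(5/18) = 17/2.

17/2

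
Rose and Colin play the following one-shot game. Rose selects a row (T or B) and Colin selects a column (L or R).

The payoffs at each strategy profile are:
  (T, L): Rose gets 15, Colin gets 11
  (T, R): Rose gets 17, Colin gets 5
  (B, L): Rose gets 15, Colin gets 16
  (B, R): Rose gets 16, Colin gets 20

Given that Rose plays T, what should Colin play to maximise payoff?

L

Against T, Colin earns 11 from L and 5 from R.
So L is the best response.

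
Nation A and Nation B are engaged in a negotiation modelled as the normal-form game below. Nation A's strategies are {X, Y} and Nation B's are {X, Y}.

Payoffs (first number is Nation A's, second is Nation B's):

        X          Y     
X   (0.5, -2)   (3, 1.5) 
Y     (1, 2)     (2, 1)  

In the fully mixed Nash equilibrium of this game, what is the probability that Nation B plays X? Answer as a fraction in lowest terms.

2/3

Let q be the probability that Nation B plays X. In a completely mixed equilibrium, Nation A must be indifferent between X and Y.
Nation A's expected payoff from X is 0.5q + 3(1−q); from Y it is q + 2(1−q).
Setting these equal: −2.5q + 3 = −q + 2, so q = 2/3.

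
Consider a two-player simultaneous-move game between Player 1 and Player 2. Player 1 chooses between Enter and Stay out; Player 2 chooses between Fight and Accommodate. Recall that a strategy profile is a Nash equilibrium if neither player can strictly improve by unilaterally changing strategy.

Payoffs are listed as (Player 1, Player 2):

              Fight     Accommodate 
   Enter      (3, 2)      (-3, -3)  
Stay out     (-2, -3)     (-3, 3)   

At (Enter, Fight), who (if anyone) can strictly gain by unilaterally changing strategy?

Player 1 at (Enter, Fight) earns 3; deviating to Stay out yields -2 — not better.
Player 2 earns 2; deviating to Accommodate yields -3 — not better.
Neither player can strictly improve; the profile is a Nash equilibrium.

Neither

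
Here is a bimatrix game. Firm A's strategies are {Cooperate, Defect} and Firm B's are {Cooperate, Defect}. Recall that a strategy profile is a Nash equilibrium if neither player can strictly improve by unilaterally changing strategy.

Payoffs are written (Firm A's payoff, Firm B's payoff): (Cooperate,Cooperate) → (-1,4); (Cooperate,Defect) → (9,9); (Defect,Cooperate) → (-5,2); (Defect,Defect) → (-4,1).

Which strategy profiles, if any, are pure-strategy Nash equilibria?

(Cooperate, Defect)

(Cooperate, Cooperate): Firm B prefers Defect (9 > 4) — not an equilibrium.
(Cooperate, Defect): Firm A gets 9 ≥ -4 from Defect, and Firm B gets 9 ≥ 4 from Cooperate — Nash equilibrium.
(Defect, Cooperate): Firm A prefers Cooperate (-1 > -5) — not an equilibrium.
(Defect, Defect): Firm A prefers Cooperate (9 > -4); Firm B prefers Cooperate (2 > 1) — not an equilibrium.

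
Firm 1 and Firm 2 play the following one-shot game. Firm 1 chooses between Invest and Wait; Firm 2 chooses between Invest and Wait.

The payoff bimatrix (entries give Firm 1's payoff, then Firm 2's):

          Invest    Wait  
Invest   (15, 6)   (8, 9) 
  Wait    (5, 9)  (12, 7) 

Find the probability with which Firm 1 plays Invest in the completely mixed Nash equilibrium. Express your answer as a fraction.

2/5

Let p be the probability that Firm 1 plays Invest. In a completely mixed equilibrium, Firm 2 must be indifferent between Invest and Wait.
Firm 2's expected payoff from Invest is 6p + 9(1−p); from Wait it is 9p + 7(1−p).
Setting these equal: −3p + 9 = 2p + 7, so p = 2/5.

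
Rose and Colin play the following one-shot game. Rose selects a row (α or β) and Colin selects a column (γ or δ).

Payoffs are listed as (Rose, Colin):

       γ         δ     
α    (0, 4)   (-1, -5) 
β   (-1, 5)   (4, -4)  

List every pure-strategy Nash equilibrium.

(α, γ)

(α, γ): Rose gets 0 ≥ -1 from β, and Colin gets 4 ≥ -5 from δ — Nash equilibrium.
(α, δ): Rose prefers β (4 > -1); Colin prefers γ (4 > -5) — not an equilibrium.
(β, γ): Rose prefers α (0 > -1) — not an equilibrium.
(β, δ): Colin prefers γ (5 > -4) — not an equilibrium.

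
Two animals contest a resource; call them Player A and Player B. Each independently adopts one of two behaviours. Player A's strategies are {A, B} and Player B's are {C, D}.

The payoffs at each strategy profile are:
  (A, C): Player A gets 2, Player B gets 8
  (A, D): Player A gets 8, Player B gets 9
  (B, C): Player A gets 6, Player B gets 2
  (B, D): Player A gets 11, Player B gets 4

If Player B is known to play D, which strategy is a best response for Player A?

Against D, Player A earns 8 from A and 11 from B.
So B is the best response.

B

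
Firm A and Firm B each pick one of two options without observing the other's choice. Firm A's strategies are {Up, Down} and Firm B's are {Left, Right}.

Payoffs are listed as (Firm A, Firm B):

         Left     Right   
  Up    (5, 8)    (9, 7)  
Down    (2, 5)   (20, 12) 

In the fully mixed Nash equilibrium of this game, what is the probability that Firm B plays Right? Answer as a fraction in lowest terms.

3/14

Let y be the probability that Firm B plays Left. In a completely mixed equilibrium, Firm A must be indifferent between Up and Down.
Firm A's expected payoff from Up is 5y + 9(1−y); from Down it is 2y + 20(1−y).
Setting these equal: −4y + 9 = −18y + 20, so y = 11/14.
Therefore Firm B plays Right with probability 1 − 11/14 = 3/14.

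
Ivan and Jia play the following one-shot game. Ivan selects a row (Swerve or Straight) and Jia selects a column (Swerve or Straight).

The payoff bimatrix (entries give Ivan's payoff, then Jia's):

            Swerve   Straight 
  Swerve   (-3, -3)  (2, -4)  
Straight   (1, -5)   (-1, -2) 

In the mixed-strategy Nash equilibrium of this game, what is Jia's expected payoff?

First find p, the probability Ivan plays Swerve, from Jia's indifference between Swerve and Straight: −3p − 5(1−p) = −4p − 2(1−p), giving p = 3/4.
Since Jia is indifferent in equilibrium, Jia's expected payoff equals the payoff from either column against (3/4, 1/4). Using Swerve: −3(3/4) − 5(1/4) = -7/2.

-7/2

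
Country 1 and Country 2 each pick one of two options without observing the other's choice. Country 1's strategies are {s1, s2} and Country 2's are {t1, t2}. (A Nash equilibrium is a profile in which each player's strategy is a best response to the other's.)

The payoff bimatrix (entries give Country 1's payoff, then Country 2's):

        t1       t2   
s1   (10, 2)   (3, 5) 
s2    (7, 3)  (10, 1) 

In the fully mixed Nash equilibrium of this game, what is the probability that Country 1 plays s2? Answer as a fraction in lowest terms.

3/5

Let x be the probability that Country 1 plays s1. In a completely mixed equilibrium, Country 2 must be indifferent between t1 and t2.
Country 2's expected payoff from t1 is 2x + 3(1−x); from t2 it is 5x + (1−x).
Setting these equal: −x + 3 = 4x + 1, so x = 2/5.
Therefore Country 1 plays s2 with probability 1 − 2/5 = 3/5.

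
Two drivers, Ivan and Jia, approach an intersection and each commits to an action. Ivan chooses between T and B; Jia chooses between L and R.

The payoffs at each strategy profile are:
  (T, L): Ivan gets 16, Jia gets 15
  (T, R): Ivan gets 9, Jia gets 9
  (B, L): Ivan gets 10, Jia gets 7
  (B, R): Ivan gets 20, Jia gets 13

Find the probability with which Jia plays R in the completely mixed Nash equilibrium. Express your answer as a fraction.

6/17

Let y be the probability that Jia plays L. In a completely mixed equilibrium, Ivan must be indifferent between T and B.
Ivan's expected payoff from T is 16y + 9(1−y); from B it is 10y + 20(1−y).
Setting these equal: 7y + 9 = −10y + 20, so y = 11/17.
Therefore Jia plays R with probability 1 − 11/17 = 6/17.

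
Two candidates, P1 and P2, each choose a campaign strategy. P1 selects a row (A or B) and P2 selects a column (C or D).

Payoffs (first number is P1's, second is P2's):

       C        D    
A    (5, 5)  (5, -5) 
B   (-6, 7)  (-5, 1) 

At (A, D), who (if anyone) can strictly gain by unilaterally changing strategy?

P2

P1 at (A, D) earns 5; deviating to B yields -5 — not better.
P2 earns -5; deviating to C yields 5 — a strict improvement.
Only P2 has a strictly profitable deviation.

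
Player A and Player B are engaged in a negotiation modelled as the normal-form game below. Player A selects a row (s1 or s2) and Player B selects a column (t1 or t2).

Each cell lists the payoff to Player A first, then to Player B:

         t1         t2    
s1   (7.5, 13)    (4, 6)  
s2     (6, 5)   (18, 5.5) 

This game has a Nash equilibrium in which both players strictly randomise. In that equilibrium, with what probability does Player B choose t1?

28/31

Let y be the probability that Player B plays t1. In a completely mixed equilibrium, Player A must be indifferent between s1 and s2.
Player A's expected payoff from s1 is 7.5y + 4(1−y); from s2 it is 6y + 18(1−y).
Setting these equal: 3.5y + 4 = −12y + 18, so y = 28/31.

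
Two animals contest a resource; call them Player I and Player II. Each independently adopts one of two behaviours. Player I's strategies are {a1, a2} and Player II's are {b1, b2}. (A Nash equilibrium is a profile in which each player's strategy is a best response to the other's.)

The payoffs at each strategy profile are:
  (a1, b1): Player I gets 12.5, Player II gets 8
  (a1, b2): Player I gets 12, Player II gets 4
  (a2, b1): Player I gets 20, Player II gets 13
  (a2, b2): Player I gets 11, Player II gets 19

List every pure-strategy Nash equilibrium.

none

(a1, b1): Player I prefers a2 (20 > 12.5) — not an equilibrium.
(a1, b2): Player II prefers b1 (8 > 4) — not an equilibrium.
(a2, b1): Player II prefers b2 (19 > 13) — not an equilibrium.
(a2, b2): Player I prefers a1 (12 > 11) — not an equilibrium.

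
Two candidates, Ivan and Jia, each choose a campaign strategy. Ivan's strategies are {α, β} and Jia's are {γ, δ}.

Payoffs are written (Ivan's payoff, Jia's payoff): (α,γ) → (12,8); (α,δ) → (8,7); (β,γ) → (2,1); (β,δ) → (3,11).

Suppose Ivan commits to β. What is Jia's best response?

Against β, Jia earns 1 from γ and 11 from δ.
So δ is the best response.

δ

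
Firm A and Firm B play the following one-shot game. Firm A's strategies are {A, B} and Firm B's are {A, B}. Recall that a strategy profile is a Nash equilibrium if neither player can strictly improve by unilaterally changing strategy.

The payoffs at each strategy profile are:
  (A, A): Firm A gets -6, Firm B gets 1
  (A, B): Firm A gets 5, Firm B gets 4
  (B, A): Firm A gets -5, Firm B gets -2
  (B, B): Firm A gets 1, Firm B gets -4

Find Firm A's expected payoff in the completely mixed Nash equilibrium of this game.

-19/5

First find y, the probability Firm B plays A, from Firm A's indifference between A and B: −6y + 5(1−y) = −5y + (1−y), giving y = 4/5.
Since Firm A is indifferent in equilibrium, Firm A's expected payoff equals the payoff from either row against (4/5, 1/5). Using A: −6(4/5) + 5(1/5) = -19/5.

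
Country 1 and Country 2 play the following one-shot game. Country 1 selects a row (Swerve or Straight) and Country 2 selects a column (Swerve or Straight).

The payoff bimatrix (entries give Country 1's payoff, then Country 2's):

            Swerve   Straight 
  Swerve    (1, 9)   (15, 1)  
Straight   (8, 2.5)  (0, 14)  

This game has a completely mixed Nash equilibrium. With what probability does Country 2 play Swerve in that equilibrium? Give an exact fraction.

15/22

Let y be the probability that Country 2 plays Swerve. In a completely mixed equilibrium, Country 1 must be indifferent between Swerve and Straight.
Country 1's expected payoff from Swerve is y + 15(1−y); from Straight it is 8y.
Setting these equal: −14y + 15 = 8y, so y = 15/22.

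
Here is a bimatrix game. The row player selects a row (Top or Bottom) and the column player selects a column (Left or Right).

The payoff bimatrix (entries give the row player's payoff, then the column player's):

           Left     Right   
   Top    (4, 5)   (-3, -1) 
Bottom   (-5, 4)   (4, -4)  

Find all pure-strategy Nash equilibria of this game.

(Top, Left)

(Top, Left): the row player gets 4 ≥ -5 from Bottom, and the column player gets 5 ≥ -1 from Right — Nash equilibrium.
(Top, Right): the row player prefers Bottom (4 > -3); the column player prefers Left (5 > -1) — not an equilibrium.
(Bottom, Left): the row player prefers Top (4 > -5) — not an equilibrium.
(Bottom, Right): the column player prefers Left (4 > -4) — not an equilibrium.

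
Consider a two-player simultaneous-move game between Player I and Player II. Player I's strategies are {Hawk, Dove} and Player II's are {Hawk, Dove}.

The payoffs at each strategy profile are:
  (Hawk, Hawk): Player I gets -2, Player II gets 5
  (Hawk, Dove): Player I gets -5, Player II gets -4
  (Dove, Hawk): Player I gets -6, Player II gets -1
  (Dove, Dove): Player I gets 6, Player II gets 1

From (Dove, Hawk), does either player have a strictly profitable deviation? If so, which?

Player I at (Dove, Hawk) earns -6; deviating to Hawk yields -2 — a strict improvement.
Player II earns -1; deviating to Dove yields 1 — a strict improvement.
Both Player I and Player II have strictly profitable deviations.

Both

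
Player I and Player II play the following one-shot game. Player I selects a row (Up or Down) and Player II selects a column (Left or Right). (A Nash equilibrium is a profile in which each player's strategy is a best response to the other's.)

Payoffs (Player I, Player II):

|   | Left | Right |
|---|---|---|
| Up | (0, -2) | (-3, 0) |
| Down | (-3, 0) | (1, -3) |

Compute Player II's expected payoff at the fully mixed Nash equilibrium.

-6/5

First find x, the probability Player I plays Up, from Player II's indifference between Left and Right: −2x = −3(1−x), giving x = 3/5.
Since Player II is indifferent in equilibrium, Player II's expected payoff equals the payoff from either column against (3/5, 2/5). Using Left: −2(3/5) = -6/5.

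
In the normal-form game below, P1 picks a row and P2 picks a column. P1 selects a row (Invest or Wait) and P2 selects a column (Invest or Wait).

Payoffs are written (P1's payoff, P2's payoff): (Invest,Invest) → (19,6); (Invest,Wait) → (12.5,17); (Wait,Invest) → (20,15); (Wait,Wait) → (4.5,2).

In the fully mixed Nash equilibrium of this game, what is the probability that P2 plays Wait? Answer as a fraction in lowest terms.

Let c be the probability that P2 plays Invest. In a completely mixed equilibrium, P1 must be indifferent between Invest and Wait.
P1's expected payoff from Invest is 19c + 12.5(1−c); from Wait it is 20c + 4.5(1−c).
Setting these equal: 6.5c + 12.5 = 15.5c + 4.5, so c = 8/9.
Therefore P2 plays Wait with probability 1 − 8/9 = 1/9.

1/9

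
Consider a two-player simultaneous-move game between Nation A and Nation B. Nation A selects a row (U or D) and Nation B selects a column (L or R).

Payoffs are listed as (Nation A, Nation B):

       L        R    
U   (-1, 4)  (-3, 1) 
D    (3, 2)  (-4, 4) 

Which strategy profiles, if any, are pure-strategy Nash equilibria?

none

(U, L): Nation A prefers D (3 > -1) — not an equilibrium.
(U, R): Nation B prefers L (4 > 1) — not an equilibrium.
(D, L): Nation B prefers R (4 > 2) — not an equilibrium.
(D, R): Nation A prefers U (-3 > -4) — not an equilibrium.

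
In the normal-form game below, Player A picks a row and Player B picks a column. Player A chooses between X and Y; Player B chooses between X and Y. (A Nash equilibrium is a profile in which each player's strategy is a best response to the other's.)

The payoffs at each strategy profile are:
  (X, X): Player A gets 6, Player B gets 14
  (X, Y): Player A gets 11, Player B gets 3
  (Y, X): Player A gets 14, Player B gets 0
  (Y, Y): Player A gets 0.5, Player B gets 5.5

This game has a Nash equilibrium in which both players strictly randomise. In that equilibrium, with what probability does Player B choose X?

Let c be the probability that Player B plays X. In a completely mixed equilibrium, Player A must be indifferent between X and Y.
Player A's expected payoff from X is 6c + 11(1−c); from Y it is 14c + 0.5(1−c).
Setting these equal: −5c + 11 = 13.5c + 0.5, so c = 21/37.

21/37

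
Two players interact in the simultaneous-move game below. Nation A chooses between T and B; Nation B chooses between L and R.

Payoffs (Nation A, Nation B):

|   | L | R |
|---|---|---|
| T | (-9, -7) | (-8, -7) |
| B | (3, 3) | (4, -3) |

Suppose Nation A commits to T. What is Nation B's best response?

Against T, Nation B earns -7 from L and -7 from R.
So either strategy is a best response.

either — both L and R are best responses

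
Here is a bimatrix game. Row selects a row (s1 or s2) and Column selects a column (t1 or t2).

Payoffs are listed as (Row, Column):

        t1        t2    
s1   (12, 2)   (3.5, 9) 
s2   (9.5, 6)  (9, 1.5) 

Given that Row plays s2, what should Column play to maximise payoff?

Against s2, Column earns 6 from t1 and 1.5 from t2.
So t1 is the best response.

t1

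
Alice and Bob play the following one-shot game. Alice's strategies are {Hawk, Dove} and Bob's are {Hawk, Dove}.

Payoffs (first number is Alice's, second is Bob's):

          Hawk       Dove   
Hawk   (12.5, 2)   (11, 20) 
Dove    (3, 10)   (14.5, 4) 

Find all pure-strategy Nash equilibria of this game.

none

(Hawk, Hawk): Bob prefers Dove (20 > 2) — not an equilibrium.
(Hawk, Dove): Alice prefers Dove (14.5 > 11) — not an equilibrium.
(Dove, Hawk): Alice prefers Hawk (12.5 > 3) — not an equilibrium.
(Dove, Dove): Bob prefers Hawk (10 > 4) — not an equilibrium.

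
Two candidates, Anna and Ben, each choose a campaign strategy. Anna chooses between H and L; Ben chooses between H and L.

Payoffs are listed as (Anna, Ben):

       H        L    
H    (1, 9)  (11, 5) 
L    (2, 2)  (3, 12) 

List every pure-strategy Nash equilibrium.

(H, H): Anna prefers L (2 > 1) — not an equilibrium.
(H, L): Ben prefers H (9 > 5) — not an equilibrium.
(L, H): Ben prefers L (12 > 2) — not an equilibrium.
(L, L): Anna prefers H (11 > 3) — not an equilibrium.

none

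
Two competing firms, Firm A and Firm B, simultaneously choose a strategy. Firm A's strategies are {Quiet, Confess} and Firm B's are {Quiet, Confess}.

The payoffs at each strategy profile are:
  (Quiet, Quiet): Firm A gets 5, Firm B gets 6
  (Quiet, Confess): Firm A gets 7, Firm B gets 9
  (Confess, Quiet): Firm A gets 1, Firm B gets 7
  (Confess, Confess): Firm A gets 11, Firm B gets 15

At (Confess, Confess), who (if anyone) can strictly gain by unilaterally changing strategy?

Neither

Firm A at (Confess, Confess) earns 11; deviating to Quiet yields 7 — not better.
Firm B earns 15; deviating to Quiet yields 7 — not better.
Neither player can strictly improve; the profile is a Nash equilibrium.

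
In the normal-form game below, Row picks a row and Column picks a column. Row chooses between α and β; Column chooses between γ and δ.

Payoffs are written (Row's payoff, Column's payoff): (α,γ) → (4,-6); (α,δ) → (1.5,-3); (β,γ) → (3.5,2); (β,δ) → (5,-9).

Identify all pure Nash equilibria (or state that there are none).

(α, γ): Column prefers δ (-3 > -6) — not an equilibrium.
(α, δ): Row prefers β (5 > 1.5) — not an equilibrium.
(β, γ): Row prefers α (4 > 3.5) — not an equilibrium.
(β, δ): Column prefers γ (2 > -9) — not an equilibrium.

none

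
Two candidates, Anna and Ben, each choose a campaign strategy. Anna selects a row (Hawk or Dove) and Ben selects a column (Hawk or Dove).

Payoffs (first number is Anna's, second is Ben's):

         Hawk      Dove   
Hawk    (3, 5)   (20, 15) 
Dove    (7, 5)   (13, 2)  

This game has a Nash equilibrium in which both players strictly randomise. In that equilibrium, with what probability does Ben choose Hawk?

7/11

Let y be the probability that Ben plays Hawk. In a completely mixed equilibrium, Anna must be indifferent between Hawk and Dove.
Anna's expected payoff from Hawk is 3y + 20(1−y); from Dove it is 7y + 13(1−y).
Setting these equal: −17y + 20 = −6y + 13, so y = 7/11.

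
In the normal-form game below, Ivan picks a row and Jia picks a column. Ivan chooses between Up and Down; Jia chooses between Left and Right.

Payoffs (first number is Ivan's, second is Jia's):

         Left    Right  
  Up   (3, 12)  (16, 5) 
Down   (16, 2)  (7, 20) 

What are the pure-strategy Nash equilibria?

(Up, Left): Ivan prefers Down (16 > 3) — not an equilibrium.
(Up, Right): Jia prefers Left (12 > 5) — not an equilibrium.
(Down, Left): Jia prefers Right (20 > 2) — not an equilibrium.
(Down, Right): Ivan prefers Up (16 > 7) — not an equilibrium.

none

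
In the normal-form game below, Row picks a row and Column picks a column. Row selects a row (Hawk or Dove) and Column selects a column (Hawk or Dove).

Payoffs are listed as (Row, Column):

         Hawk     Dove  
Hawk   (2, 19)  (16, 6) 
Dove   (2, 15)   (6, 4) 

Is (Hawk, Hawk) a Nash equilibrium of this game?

Yes

At (Hawk, Hawk), Row earns 2; switching to Dove would give 2, so Row has no profitable deviation.
Column earns 19; switching to Dove would give 6, so Column has no profitable deviation.
Neither player can gain by a unilateral deviation, so this profile is a Nash equilibrium.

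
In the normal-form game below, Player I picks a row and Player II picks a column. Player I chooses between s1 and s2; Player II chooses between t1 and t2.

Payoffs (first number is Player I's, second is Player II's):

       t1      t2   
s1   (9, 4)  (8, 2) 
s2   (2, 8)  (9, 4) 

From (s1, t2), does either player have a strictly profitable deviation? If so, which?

Both

Player I at (s1, t2) earns 8; deviating to s2 yields 9 — a strict improvement.
Player II earns 2; deviating to t1 yields 4 — a strict improvement.
Both Player I and Player II have strictly profitable deviations.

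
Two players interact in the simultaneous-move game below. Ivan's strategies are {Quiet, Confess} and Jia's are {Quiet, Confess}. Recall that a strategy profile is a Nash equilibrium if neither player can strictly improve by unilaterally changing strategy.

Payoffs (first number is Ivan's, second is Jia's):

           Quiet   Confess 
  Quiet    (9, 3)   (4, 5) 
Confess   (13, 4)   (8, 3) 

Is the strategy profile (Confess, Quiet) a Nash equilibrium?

At (Confess, Quiet), Ivan earns 13; switching to Quiet would give 9, so Ivan has no profitable deviation.
Jia earns 4; switching to Confess would give 3, so Jia has no profitable deviation.
Neither player can gain by a unilateral deviation, so this profile is a Nash equilibrium.

Yes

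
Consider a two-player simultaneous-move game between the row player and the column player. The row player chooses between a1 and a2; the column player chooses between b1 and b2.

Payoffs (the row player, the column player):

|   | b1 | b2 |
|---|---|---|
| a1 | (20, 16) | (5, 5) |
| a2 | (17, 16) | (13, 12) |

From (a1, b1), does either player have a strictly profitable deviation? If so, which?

The row player at (a1, b1) earns 20; deviating to a2 yields 17 — not better.
The column player earns 16; deviating to b2 yields 5 — not better.
Neither player can strictly improve; the profile is a Nash equilibrium.

Neither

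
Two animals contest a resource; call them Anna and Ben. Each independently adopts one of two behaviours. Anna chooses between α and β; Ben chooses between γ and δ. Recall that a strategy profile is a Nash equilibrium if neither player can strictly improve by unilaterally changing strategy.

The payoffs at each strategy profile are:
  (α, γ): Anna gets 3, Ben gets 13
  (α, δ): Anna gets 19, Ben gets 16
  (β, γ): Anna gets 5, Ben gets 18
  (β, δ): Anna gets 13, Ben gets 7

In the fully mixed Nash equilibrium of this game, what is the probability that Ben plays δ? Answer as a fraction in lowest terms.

Let q be the probability that Ben plays γ. In a completely mixed equilibrium, Anna must be indifferent between α and β.
Anna's expected payoff from α is 3q + 19(1−q); from β it is 5q + 13(1−q).
Setting these equal: −16q + 19 = −8q + 13, so q = 3/4.
Therefore Ben plays δ with probability 1 − 3/4 = 1/4.

1/4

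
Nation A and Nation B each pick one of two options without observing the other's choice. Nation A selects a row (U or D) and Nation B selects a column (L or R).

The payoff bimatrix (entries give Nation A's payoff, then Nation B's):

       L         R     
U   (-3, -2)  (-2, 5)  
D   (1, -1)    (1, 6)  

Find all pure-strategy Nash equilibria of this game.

(U, L): Nation A prefers D (1 > -3); Nation B prefers R (5 > -2) — not an equilibrium.
(U, R): Nation A prefers D (1 > -2) — not an equilibrium.
(D, L): Nation B prefers R (6 > -1) — not an equilibrium.
(D, R): Nation A gets 1 ≥ -2 from U, and Nation B gets 6 ≥ -1 from L — Nash equilibrium.

(D, R)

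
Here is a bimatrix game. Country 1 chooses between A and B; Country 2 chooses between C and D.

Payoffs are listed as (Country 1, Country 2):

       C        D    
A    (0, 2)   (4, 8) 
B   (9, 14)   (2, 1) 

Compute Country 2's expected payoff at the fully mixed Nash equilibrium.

First find x, the probability Country 1 plays A, from Country 2's indifference between C and D: 2x + 14(1−x) = 8x + (1−x), giving x = 13/19.
Since Country 2 is indifferent in equilibrium, Country 2's expected payoff equals the payoff from either column against (13/19, 6/19). Using C: 2(13/19) + 14(6/19) = 110/19.

110/19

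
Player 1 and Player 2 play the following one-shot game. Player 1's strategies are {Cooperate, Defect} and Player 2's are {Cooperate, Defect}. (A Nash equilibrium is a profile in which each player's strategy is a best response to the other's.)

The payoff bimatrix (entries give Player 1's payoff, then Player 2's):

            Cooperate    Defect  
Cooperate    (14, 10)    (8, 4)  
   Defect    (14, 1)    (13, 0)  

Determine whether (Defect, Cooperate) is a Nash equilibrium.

At (Defect, Cooperate), Player 1 earns 14; switching to Cooperate would give 14, so Player 1 has no profitable deviation.
Player 2 earns 1; switching to Defect would give 0, so Player 2 has no profitable deviation.
Neither player can gain by a unilateral deviation, so this profile is a Nash equilibrium.

Yes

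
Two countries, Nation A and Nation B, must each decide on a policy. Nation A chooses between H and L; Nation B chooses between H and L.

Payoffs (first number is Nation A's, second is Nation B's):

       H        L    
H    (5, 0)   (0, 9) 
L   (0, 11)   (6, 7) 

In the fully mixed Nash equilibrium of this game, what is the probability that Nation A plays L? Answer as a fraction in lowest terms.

Let x be the probability that Nation A plays H. In a completely mixed equilibrium, Nation B must be indifferent between H and L.
Nation B's expected payoff from H is 11(1−x); from L it is 9x + 7(1−x).
Setting these equal: −11x + 11 = 2x + 7, so x = 4/13.
Therefore Nation A plays L with probability 1 − 4/13 = 9/13.

9/13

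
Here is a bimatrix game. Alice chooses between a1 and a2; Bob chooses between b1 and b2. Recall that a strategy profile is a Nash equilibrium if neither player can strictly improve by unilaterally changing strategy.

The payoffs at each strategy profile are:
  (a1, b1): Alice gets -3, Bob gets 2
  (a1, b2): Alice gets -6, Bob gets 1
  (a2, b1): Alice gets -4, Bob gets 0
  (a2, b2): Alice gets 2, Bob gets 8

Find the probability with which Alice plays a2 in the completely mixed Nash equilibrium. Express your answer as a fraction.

Let p be the probability that Alice plays a1. In a completely mixed equilibrium, Bob must be indifferent between b1 and b2.
Bob's expected payoff from b1 is 2p; from b2 it is p + 8(1−p).
Setting these equal: 2p = −7p + 8, so p = 8/9.
Therefore Alice plays a2 with probability 1 − 8/9 = 1/9.

1/9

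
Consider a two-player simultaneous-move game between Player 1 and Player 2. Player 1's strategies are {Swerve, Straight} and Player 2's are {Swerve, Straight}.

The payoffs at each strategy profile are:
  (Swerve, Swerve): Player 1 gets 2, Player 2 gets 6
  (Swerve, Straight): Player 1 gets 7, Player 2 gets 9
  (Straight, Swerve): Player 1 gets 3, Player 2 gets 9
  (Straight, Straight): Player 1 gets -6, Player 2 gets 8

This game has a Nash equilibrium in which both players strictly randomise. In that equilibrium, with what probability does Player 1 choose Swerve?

1/4

Let p be the probability that Player 1 plays Swerve. In a completely mixed equilibrium, Player 2 must be indifferent between Swerve and Straight.
Player 2's expected payoff from Swerve is 6p + 9(1−p); from Straight it is 9p + 8(1−p).
Setting these equal: −3p + 9 = p + 8, so p = 1/4.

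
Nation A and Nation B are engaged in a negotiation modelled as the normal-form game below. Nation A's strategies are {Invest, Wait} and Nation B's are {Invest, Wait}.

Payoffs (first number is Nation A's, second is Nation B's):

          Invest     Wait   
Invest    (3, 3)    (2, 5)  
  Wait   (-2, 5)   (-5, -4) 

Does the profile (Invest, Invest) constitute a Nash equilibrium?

No

At (Invest, Invest), Nation A earns 3; switching to Wait would give -2, so Nation A has no profitable deviation.
Nation B earns 3; switching to Wait would give 5, so Nation B would deviate.
Since at least one player can profitably deviate, this is not a Nash equilibrium.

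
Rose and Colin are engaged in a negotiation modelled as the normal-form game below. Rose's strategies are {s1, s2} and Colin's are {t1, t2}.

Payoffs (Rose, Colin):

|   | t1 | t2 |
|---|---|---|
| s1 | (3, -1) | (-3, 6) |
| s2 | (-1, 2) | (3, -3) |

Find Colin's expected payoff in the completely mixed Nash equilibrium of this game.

3/4

First find p, the probability Rose plays s1, from Colin's indifference between t1 and t2: −p + 2(1−p) = 6p − 3(1−p), giving p = 5/12.
Since Colin is indifferent in equilibrium, Colin's expected payoff equals the payoff from either column against (5/12, 7/12). Using t1: −(5/12) + 2(7/12) = 3/4.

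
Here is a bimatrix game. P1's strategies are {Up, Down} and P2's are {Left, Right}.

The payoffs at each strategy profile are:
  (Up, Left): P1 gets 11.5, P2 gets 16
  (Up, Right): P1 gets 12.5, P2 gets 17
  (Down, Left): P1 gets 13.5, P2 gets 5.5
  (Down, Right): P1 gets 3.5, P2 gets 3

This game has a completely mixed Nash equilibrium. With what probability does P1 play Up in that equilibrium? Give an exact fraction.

5/7

Let p be the probability that P1 plays Up. In a completely mixed equilibrium, P2 must be indifferent between Left and Right.
P2's expected payoff from Left is 16p + 5.5(1−p); from Right it is 17p + 3(1−p).
Setting these equal: 10.5p + 5.5 = 14p + 3, so p = 5/7.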